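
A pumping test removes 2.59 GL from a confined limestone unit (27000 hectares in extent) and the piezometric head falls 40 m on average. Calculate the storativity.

A = 27000 hectares = 2.7 × 10^8 m²
ΔV = 2.59 GL = 2.59 × 10^6 m³
S = ΔV / (A × Δh) = 2.59 × 10^6 m³ / (2.7 × 10^8 m² × 40 m) = 2.398 × 10^-4

S ≈ 2.4 × 10^-4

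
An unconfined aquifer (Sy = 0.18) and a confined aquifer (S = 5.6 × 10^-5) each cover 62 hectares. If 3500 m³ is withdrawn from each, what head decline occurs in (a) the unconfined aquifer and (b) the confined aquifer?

Δh_u ≈ 0.0314 m; Δh_c ≈ 101 m

A = 62 hectares = 6.2 × 10^5 m²
Unconfined: Δh_u = ΔV/(Sy·A) = 3500/(0.18 × 6.2 × 10^5) = 0.03136 m
Confined: Δh_c = ΔV/(S·A) = 3500/(5.6 × 10^-5 × 6.2 × 10^5) = 100.8 m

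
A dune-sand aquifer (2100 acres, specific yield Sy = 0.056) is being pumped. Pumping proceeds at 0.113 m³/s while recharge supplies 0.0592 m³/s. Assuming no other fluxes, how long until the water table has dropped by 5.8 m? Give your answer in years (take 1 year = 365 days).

t ≈ 1.63 years

A = 2100 acres = 8.498 × 10^6 m²
ΔV = Sy × A × Δh = 0.056 × 8.498 × 10^6 × 5.8 = 2.76 × 10^6 m³
Net withdrawal = 0.113 − 0.0592 = 0.0538 m³/s = 4648 m³/d
t = ΔV / Q = 2.76 × 10^6 m³ / 4648 m³/d = 593.8 d
t = 593.8 d ≈ 1.627 years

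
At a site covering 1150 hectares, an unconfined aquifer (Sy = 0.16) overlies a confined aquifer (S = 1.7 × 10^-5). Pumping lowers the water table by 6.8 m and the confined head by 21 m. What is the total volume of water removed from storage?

ΔV ≈ 1.25 × 10^7 m³

A = 1150 hectares = 1.15 × 10^7 m²
Unconfined: ΔV_u = Sy × A × Δh_u = 0.16 × 1.15 × 10^7 × 6.8 = 1.251 × 10^7 m³
Confined: ΔV_c = S × A × Δh_c = 1.7 × 10^-5 × 1.15 × 10^7 × 21 = 4106 m³
Total ΔV = 1.251 × 10^7 + 4106 = 1.252 × 10^7 m³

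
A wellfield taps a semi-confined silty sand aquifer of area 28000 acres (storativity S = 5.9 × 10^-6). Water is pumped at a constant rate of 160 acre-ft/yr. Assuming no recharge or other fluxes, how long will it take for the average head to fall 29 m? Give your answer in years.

A = 28000 acres = 1.133 × 10^8 m²
ΔV = S × A × Δh = 5.9 × 10^-6 × 1.133 × 10^8 × 29 = 19390 m³
Q = 160 acre-ft/yr = 540.7 m³/d
t = ΔV / Q = 19390 m³ / 540.7 m³/d = 35.86 d
t = 35.86 d ≈ 0.09824 years

t ≈ 0.0982 years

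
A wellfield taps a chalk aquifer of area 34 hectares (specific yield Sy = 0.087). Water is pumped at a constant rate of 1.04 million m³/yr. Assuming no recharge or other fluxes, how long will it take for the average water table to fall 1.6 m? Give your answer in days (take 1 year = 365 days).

A = 34 hectares = 3.4 × 10^5 m²
ΔV = Sy × A × Δh = 0.087 × 3.4 × 10^5 × 1.6 = 47330 m³
Q = 1.04 million m³/yr = 2849 m³/d
t = ΔV / Q = 47330 m³ / 2849 m³/d = 16.61 d

t ≈ 16.6 days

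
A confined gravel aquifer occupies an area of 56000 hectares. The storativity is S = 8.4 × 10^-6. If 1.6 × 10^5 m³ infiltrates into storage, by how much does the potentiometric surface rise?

A = 56000 hectares = 5.6 × 10^8 m²
Δh = ΔV / (S × A) = 1.6 × 10^5 m³ / (8.4 × 10^-6 × 5.6 × 10^8 m²) = 34.01 m

Δh ≈ 34 m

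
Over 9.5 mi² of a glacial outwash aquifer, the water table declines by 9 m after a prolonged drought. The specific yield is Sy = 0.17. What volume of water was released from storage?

ΔV ≈ 3.76 × 10^7 m³

A = 9.5 mi² = 2.46 × 10^7 m²
ΔV = Sy × A × Δh = 0.17 × 2.46 × 10^7 m² × 9 m = 3.765 × 10^7 m³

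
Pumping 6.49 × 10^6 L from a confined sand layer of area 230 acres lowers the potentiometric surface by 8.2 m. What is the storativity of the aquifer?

A = 230 acres = 9.308 × 10^5 m²
ΔV = 6.49 × 10^6 L = 6490 m³
S = ΔV / (A × Δh) = 6490 m³ / (9.308 × 10^5 m² × 8.2 m) = 8.503 × 10^-4

S ≈ 8.5 × 10^-4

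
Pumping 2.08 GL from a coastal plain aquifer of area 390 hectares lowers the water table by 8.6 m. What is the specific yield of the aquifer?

A = 390 hectares = 3.9 × 10^6 m²
ΔV = 2.08 GL = 2.08 × 10^6 m³
Sy = ΔV / (A × Δh) = 2.08 × 10^6 m³ / (3.9 × 10^6 m² × 8.6 m) = 0.06202

Sy ≈ 0.062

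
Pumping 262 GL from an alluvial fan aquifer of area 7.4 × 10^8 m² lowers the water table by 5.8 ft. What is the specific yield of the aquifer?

Sy ≈ 0.2

Δh = 5.8 ft = 1.768 m
ΔV = 262 GL = 2.62 × 10^8 m³
Sy = ΔV / (A × Δh) = 2.62 × 10^8 m³ / (7.4 × 10^8 m² × 1.768 m) = 0.2003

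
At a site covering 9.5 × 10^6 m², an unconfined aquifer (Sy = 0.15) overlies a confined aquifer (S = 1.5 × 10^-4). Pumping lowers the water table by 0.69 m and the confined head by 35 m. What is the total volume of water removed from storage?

Unconfined: ΔV_u = Sy × A × Δh_u = 0.15 × 9.5 × 10^6 × 0.69 = 9.832 × 10^5 m³
Confined: ΔV_c = S × A × Δh_c = 1.5 × 10^-4 × 9.5 × 10^6 × 35 = 49870 m³
Total ΔV = 9.832 × 10^5 + 49870 = 1.033 × 10^6 m³

ΔV ≈ 1.03 × 10^6 m³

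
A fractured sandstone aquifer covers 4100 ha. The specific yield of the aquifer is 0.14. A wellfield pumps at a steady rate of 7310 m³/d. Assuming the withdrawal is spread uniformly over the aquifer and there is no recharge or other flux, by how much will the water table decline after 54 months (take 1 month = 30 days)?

A = 4100 ha = 4.1 × 10^7 m²
t = 54 months = 1620 d
ΔV = Q × t = 7310 m³/d × 1620 d = 1.184 × 10^7 m³
Δh = ΔV / (Sy × A) = 1.184 × 10^7 / (0.14 × 4.1 × 10^7) = 2.063 m

Δh ≈ 2.06 m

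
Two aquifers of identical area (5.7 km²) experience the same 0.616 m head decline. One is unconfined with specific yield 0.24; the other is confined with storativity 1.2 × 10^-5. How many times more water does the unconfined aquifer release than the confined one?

A = 5.7 km² = 5.7 × 10^6 m²
Unconfined: ΔV_u = Sy × A × Δh = 0.24 × 5.7 × 10^6 × 0.616 = 8.427 × 10^5 m³
Confined: ΔV_c = S × A × Δh = 1.2 × 10^-5 × 5.7 × 10^6 × 0.616 = 42.13 m³
Ratio = ΔV_u / ΔV_c = Sy / S = 0.24 / 1.2 × 10^-5 = 20000

ΔV_u / ΔV_c ≈ 20000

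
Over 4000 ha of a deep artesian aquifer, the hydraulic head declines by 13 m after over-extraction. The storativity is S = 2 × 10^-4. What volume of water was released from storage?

ΔV ≈ 1.04 × 10^5 m³

A = 4000 ha = 4 × 10^7 m²
ΔV = S × A × Δh = 2 × 10^-4 × 4 × 10^7 m² × 13 m = 1.04 × 10^5 m³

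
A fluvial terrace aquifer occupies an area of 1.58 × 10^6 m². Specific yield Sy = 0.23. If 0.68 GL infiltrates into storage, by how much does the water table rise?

ΔV = 0.68 GL = 6.8 × 10^5 m³
Δh = ΔV / (Sy × A) = 6.8 × 10^5 m³ / (0.23 × 1.58 × 10^6 m²) = 1.871 m

Δh ≈ 1.87 m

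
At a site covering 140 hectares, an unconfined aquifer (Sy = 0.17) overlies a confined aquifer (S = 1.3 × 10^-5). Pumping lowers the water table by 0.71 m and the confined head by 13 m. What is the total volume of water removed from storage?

ΔV ≈ 1.69 × 10^5 m³

A = 140 hectares = 1.4 × 10^6 m²
Unconfined: ΔV_u = Sy × A × Δh_u = 0.17 × 1.4 × 10^6 × 0.71 = 1.69 × 10^5 m³
Confined: ΔV_c = S × A × Δh_c = 1.3 × 10^-5 × 1.4 × 10^6 × 13 = 236.6 m³
Total ΔV = 1.69 × 10^5 + 236.6 = 1.692 × 10^5 m³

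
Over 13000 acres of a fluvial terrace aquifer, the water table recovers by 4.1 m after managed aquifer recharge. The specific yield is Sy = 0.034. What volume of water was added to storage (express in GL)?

A = 13000 acres = 5.261 × 10^7 m²
ΔV = Sy × A × Δh = 0.034 × 5.261 × 10^7 m² × 4.1 m = 7.334 × 10^6 m³
ΔV = 7.334 × 10^6 m³ = 7.334 GL

ΔV ≈ 7.33 GL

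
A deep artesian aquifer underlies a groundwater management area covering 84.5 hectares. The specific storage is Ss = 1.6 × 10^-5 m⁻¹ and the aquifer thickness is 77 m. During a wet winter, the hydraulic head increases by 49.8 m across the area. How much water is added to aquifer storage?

ΔV ≈ 51800 m³

S = Ss × b = 1.6 × 10^-5 m⁻¹ × 77 m = 1.232 × 10^-3
A = 84.5 hectares = 8.45 × 10^5 m²
ΔV = S × A × Δh = 0.001232 × 8.45 × 10^5 m² × 49.8 m = 51840 m³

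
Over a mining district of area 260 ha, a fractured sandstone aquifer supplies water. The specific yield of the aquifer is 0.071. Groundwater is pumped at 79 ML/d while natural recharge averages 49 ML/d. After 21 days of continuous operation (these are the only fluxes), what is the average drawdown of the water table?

Δh ≈ 3.41 m

A = 260 ha = 2.6 × 10^6 m²
Net abstraction = 79 − 49 = 30 ML/d
Q_net = 30 ML/d = 30000 m³/d
ΔV = Q × t = 30000 m³/d × 21 d = 6.3 × 10^5 m³
Δh = ΔV / (Sy × A) = 6.3 × 10^5 / (0.071 × 2.6 × 10^6) = 3.413 m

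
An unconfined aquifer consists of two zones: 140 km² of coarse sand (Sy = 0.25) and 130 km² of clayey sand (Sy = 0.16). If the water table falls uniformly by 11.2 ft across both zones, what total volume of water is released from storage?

A₁ = 140 km² = 1.4 × 10^8 m²; A₂ = 130 km² = 1.3 × 10^8 m²
Δh = 11.2 ft = 3.414 m
ΔV₁ = 0.25 × 1.4 × 10^8 × 3.414 = 1.195 × 10^8 m³
ΔV₂ = 0.16 × 1.3 × 10^8 × 3.414 = 7.101 × 10^7 m³
ΔV = ΔV₁ + ΔV₂ = 1.905 × 10^8 m³

ΔV ≈ 1.9 × 10^8 m³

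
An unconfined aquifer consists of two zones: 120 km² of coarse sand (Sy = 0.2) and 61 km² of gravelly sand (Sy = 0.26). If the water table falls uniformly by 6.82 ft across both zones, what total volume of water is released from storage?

A₁ = 120 km² = 1.2 × 10^8 m²; A₂ = 61 km² = 6.1 × 10^7 m²
Δh = 6.82 ft = 2.079 m
ΔV₁ = 0.2 × 1.2 × 10^8 × 2.079 = 4.989 × 10^7 m³
ΔV₂ = 0.26 × 6.1 × 10^7 × 2.079 = 3.297 × 10^7 m³
ΔV = ΔV₁ + ΔV₂ = 8.286 × 10^7 m³

ΔV ≈ 8.29 × 10^7 m³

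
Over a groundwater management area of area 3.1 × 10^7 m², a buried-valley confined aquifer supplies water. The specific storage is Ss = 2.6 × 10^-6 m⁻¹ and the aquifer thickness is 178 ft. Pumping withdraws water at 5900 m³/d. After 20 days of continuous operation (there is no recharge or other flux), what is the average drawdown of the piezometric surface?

b = 178 ft = 54.25 m
S = Ss × b = 2.6 × 10^-6 m⁻¹ × 54.25 m = 1.411 × 10^-4
ΔV = Q × t = 5900 m³/d × 20 d = 1.18 × 10^5 m³
Δh = ΔV / (S × A) = 1.18 × 10^5 / (1.411 × 10^-4 × 3.1 × 10^7) = 26.98 m

Δh ≈ 27 m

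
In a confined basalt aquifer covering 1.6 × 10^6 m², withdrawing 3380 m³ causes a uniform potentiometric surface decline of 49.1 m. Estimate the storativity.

S = ΔV / (A × Δh) = 3380 m³ / (1.6 × 10^6 m² × 49.1 m) = 4.302 × 10^-5

S ≈ 4.3 × 10^-5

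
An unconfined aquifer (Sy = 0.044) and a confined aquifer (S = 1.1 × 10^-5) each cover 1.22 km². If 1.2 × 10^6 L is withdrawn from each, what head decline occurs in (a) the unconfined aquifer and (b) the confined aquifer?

Δh_u ≈ 0.0224 m; Δh_c ≈ 89.4 m

A = 1.22 km² = 1.22 × 10^6 m²
ΔV = 1.2 × 10^6 L = 1200 m³
Unconfined: Δh_u = ΔV/(Sy·A) = 1200/(0.044 × 1.22 × 10^6) = 0.02235 m
Confined: Δh_c = ΔV/(S·A) = 1200/(1.1 × 10^-5 × 1.22 × 10^6) = 89.42 m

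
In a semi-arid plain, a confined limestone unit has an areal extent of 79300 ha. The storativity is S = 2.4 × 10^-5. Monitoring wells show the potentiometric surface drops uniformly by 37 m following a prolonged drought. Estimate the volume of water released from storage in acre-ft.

ΔV ≈ 571 acre-ft

A = 79300 ha = 7.93 × 10^8 m²
ΔV = S × A × Δh = 2.4 × 10^-5 × 7.93 × 10^8 m² × 37 m = 7.042 × 10^5 m³
ΔV = 7.042 × 10^5 m³ = 570.9 acre-ft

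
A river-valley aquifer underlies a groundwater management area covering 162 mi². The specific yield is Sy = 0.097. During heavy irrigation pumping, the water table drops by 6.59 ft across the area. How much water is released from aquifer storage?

ΔV ≈ 8.17 × 10^7 m³

A = 162 mi² = 4.196 × 10^8 m²
Δh = 6.59 ft = 2.009 m
ΔV = Sy × A × Δh = 0.097 × 4.196 × 10^8 m² × 2.009 m = 8.175 × 10^7 m³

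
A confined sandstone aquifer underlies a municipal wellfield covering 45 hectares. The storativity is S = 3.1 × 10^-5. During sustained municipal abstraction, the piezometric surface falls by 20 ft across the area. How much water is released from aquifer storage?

A = 45 hectares = 4.5 × 10^5 m²
Δh = 20 ft = 6.096 m
ΔV = S × A × Δh = 3.1 × 10^-5 × 4.5 × 10^5 m² × 6.096 m = 85.04 m³

ΔV ≈ 85 m³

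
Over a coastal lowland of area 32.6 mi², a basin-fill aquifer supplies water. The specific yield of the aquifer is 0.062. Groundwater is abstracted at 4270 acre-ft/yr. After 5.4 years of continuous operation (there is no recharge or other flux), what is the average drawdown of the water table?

A = 32.6 mi² = 8.443 × 10^7 m²
Q = 4270 acre-ft/yr = 14430 m³/d
t = 5.4 years = 1971 d
ΔV = Q × t = 14430 m³/d × 1971 d = 2.844 × 10^7 m³
Δh = ΔV / (Sy × A) = 2.844 × 10^7 / (0.062 × 8.443 × 10^7) = 5.433 m

Δh ≈ 5.43 m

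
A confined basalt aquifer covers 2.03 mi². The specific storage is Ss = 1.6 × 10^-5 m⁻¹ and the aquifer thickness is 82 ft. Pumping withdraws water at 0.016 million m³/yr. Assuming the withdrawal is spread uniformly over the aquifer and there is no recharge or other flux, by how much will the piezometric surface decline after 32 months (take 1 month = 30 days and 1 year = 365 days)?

b = 82 ft = 24.99 m
S = Ss × b = 1.6 × 10^-5 m⁻¹ × 24.99 m = 3.999 × 10^-4
A = 2.03 mi² = 5.258 × 10^6 m²
Q = 0.016 million m³/yr = 43.84 m³/d
t = 32 months = 960 d
ΔV = Q × t = 43.84 m³/d × 960 d = 42080 m³
Δh = ΔV / (S × A) = 42080 / (3.999 × 10^-4 × 5.258 × 10^6) = 20.02 m

Δh ≈ 20 m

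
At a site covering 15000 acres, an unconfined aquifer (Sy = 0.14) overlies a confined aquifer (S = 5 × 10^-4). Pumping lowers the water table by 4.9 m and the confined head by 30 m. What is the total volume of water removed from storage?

A = 15000 acres = 6.07 × 10^7 m²
Unconfined: ΔV_u = Sy × A × Δh_u = 0.14 × 6.07 × 10^7 × 4.9 = 4.164 × 10^7 m³
Confined: ΔV_c = S × A × Δh_c = 5 × 10^-4 × 6.07 × 10^7 × 30 = 9.105 × 10^5 m³
Total ΔV = 4.164 × 10^7 + 9.105 × 10^5 = 4.255 × 10^7 m³

ΔV ≈ 4.26 × 10^7 m³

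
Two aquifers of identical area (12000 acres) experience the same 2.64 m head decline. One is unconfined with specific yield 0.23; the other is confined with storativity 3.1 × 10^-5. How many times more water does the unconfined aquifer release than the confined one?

A = 12000 acres = 4.856 × 10^7 m²
Unconfined: ΔV_u = Sy × A × Δh = 0.23 × 4.856 × 10^7 × 2.64 = 2.949 × 10^7 m³
Confined: ΔV_c = S × A × Δh = 3.1 × 10^-5 × 4.856 × 10^7 × 2.64 = 3974 m³
Ratio = ΔV_u / ΔV_c = Sy / S = 0.23 / 3.1 × 10^-5 = 7419

ΔV_u / ΔV_c ≈ 7420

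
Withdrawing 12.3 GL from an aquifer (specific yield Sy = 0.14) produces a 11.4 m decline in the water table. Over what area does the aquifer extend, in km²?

ΔV = 12.3 GL = 1.23 × 10^7 m³
A = ΔV / (Sy × Δh) = 1.23 × 10^7 / (0.14 × 11.4) = 7.707 × 10^6 m²
A = 7.707 × 10^6 m² = 7.707 km²

A ≈ 7.71 km²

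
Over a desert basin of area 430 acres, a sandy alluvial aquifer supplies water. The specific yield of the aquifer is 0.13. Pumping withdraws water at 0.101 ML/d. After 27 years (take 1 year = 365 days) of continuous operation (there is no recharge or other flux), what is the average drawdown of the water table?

A = 430 acres = 1.74 × 10^6 m²
Q = 0.101 ML/d = 101 m³/d
t = 27 years = 9855 d
ΔV = Q × t = 101 m³/d × 9855 d = 9.954 × 10^5 m³
Δh = ΔV / (Sy × A) = 9.954 × 10^5 / (0.13 × 1.74 × 10^6) = 4.4 m

Δh ≈ 4.4 m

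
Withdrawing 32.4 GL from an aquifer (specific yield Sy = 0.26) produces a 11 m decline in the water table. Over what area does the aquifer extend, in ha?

A ≈ 1130 ha

ΔV = 32.4 GL = 3.24 × 10^7 m³
A = ΔV / (Sy × Δh) = 3.24 × 10^7 / (0.26 × 11) = 1.133 × 10^7 m²
A = 1.133 × 10^7 m² = 1133 ha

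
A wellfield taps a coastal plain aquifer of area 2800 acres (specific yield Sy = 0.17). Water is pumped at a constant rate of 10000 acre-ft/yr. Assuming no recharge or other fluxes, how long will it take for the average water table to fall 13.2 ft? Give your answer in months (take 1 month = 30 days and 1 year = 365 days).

t ≈ 7.64 months

A = 2800 acres = 1.133 × 10^7 m²
Δh = 13.2 ft = 4.023 m
ΔV = Sy × A × Δh = 0.17 × 1.133 × 10^7 × 4.023 = 7.75 × 10^6 m³
Q = 10000 acre-ft/yr = 33790 m³/d
t = ΔV / Q = 7.75 × 10^6 m³ / 33790 m³/d = 229.3 d
t = 229.3 d ≈ 7.645 months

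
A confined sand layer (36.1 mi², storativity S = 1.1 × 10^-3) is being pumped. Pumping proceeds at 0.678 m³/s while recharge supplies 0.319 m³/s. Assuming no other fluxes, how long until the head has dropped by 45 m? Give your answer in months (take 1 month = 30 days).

A = 36.1 mi² = 9.35 × 10^7 m²
ΔV = S × A × Δh = 0.0011 × 9.35 × 10^7 × 45 = 4.628 × 10^6 m³
Net withdrawal = 0.678 − 0.319 = 0.359 m³/s = 31020 m³/d
t = ΔV / Q = 4.628 × 10^6 m³ / 31020 m³/d = 149.2 d
t = 149.2 d ≈ 4.974 months

t ≈ 4.97 months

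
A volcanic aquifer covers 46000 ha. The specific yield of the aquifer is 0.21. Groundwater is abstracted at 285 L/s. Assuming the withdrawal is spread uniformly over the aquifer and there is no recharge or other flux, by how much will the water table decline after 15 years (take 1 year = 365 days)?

Δh ≈ 1.4 m

A = 46000 ha = 4.6 × 10^8 m²
Q = 285 L/s = 24620 m³/d
t = 15 years = 5475 d
ΔV = Q × t = 24620 m³/d × 5475 d = 1.348 × 10^8 m³
Δh = ΔV / (Sy × A) = 1.348 × 10^8 / (0.21 × 4.6 × 10^8) = 1.396 m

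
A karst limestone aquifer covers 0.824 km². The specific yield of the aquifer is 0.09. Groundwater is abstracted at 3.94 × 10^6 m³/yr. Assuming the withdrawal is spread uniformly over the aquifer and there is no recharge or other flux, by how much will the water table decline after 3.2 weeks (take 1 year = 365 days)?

A = 0.824 km² = 8.24 × 10^5 m²
Q = 3.94 × 10^6 m³/yr = 10790 m³/d
t = 3.2 weeks = 22.4 d
ΔV = Q × t = 10790 m³/d × 22.4 d = 2.418 × 10^5 m³
Δh = ΔV / (Sy × A) = 2.418 × 10^5 / (0.09 × 8.24 × 10^5) = 3.26 m

Δh ≈ 3.26 m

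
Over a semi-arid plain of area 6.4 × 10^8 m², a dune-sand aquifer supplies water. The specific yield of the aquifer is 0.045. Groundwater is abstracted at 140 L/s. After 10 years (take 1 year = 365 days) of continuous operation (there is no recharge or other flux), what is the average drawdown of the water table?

Q = 140 L/s = 12100 m³/d
t = 10 years = 3650 d
ΔV = Q × t = 12100 m³/d × 3650 d = 4.415 × 10^7 m³
Δh = ΔV / (Sy × A) = 4.415 × 10^7 / (0.045 × 6.4 × 10^8) = 1.533 m

Δh ≈ 1.53 m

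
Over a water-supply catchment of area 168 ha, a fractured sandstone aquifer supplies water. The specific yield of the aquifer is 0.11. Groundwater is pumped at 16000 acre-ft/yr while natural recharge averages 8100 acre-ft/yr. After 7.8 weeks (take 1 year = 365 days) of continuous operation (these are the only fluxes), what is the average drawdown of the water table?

Δh ≈ 7.89 m

A = 168 ha = 1.68 × 10^6 m²
Net abstraction = 16000 − 8100 = 7900 acre-ft/yr
Q_net = 7900 acre-ft/yr = 26700 m³/d
t = 7.8 weeks = 54.6 d
ΔV = Q × t = 26700 m³/d × 54.6 d = 1.458 × 10^6 m³
Δh = ΔV / (Sy × A) = 1.458 × 10^6 / (0.11 × 1.68 × 10^6) = 7.888 m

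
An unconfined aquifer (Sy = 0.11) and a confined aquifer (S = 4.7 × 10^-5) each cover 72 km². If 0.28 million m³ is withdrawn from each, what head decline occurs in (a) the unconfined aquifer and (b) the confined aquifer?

Δh_u ≈ 0.0354 m; Δh_c ≈ 82.7 m

A = 72 km² = 7.2 × 10^7 m²
ΔV = 0.28 million m³ = 2.8 × 10^5 m³
Unconfined: Δh_u = ΔV/(Sy·A) = 2.8 × 10^5/(0.11 × 7.2 × 10^7) = 0.03535 m
Confined: Δh_c = ΔV/(S·A) = 2.8 × 10^5/(4.7 × 10^-5 × 7.2 × 10^7) = 82.74 m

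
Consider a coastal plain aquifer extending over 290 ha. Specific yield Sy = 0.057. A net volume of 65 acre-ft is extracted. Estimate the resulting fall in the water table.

Δh ≈ 0.485 m

A = 290 ha = 2.9 × 10^6 m²
ΔV = 65 acre-ft = 80180 m³
Δh = ΔV / (Sy × A) = 80180 m³ / (0.057 × 2.9 × 10^6 m²) = 0.485 m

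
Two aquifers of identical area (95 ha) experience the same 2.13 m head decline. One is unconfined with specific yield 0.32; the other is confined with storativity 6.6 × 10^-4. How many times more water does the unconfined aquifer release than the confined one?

ΔV_u / ΔV_c ≈ 485

A = 95 ha = 9.5 × 10^5 m²
Unconfined: ΔV_u = Sy × A × Δh = 0.32 × 9.5 × 10^5 × 2.13 = 6.475 × 10^5 m³
Confined: ΔV_c = S × A × Δh = 6.6 × 10^-4 × 9.5 × 10^5 × 2.13 = 1336 m³
Ratio = ΔV_u / ΔV_c = Sy / S = 0.32 / 6.6 × 10^-4 = 484.8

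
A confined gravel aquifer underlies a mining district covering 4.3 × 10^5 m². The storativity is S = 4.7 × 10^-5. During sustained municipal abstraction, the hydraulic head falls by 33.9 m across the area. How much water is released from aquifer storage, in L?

ΔV = S × A × Δh = 4.7 × 10^-5 × 4.3 × 10^5 m² × 33.9 m = 685.1 m³
ΔV = 685.1 m³ = 6.851 × 10^5 L

ΔV ≈ 6.85 × 10^5 L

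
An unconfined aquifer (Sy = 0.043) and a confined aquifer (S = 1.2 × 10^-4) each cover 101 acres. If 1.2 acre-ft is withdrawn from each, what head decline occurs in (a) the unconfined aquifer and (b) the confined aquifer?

Δh_u ≈ 0.0842 m; Δh_c ≈ 30.2 m

A = 101 acres = 4.087 × 10^5 m²
ΔV = 1.2 acre-ft = 1480 m³
Unconfined: Δh_u = ΔV/(Sy·A) = 1480/(0.043 × 4.087 × 10^5) = 0.08422 m
Confined: Δh_c = ΔV/(S·A) = 1480/(1.2 × 10^-4 × 4.087 × 10^5) = 30.18 m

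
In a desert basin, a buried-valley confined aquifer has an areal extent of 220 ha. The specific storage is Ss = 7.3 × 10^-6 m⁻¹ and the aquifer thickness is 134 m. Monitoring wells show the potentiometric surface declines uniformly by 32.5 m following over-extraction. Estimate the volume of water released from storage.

ΔV ≈ 69900 m³

S = Ss × b = 7.3 × 10^-6 m⁻¹ × 134 m = 9.782 × 10^-4
A = 220 ha = 2.2 × 10^6 m²
ΔV = S × A × Δh = 9.782 × 10^-4 × 2.2 × 10^6 m² × 32.5 m = 69940 m³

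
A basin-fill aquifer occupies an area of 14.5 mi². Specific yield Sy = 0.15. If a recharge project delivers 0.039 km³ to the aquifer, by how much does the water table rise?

A = 14.5 mi² = 3.755 × 10^7 m²
ΔV = 0.039 km³ = 3.9 × 10^7 m³
Δh = ΔV / (Sy × A) = 3.9 × 10^7 m³ / (0.15 × 3.755 × 10^7 m²) = 6.923 m

Δh ≈ 6.92 m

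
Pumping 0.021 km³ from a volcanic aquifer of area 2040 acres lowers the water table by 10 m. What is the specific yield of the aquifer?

Sy ≈ 0.25

A = 2040 acres = 8.256 × 10^6 m²
ΔV = 0.021 km³ = 2.1 × 10^7 m³
Sy = ΔV / (A × Δh) = 2.1 × 10^7 m³ / (8.256 × 10^6 m² × 10 m) = 0.2544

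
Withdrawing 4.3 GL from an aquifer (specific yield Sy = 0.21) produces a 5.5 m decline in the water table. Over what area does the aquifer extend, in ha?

ΔV = 4.3 GL = 4.3 × 10^6 m³
A = ΔV / (Sy × Δh) = 4.3 × 10^6 / (0.21 × 5.5) = 3.723 × 10^6 m²
A = 3.723 × 10^6 m² = 372.3 ha

A ≈ 372 ha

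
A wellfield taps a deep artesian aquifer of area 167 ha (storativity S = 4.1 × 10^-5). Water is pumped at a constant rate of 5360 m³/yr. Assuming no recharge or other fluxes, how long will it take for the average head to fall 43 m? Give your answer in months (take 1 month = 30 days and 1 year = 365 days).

A = 167 ha = 1.67 × 10^6 m²
ΔV = S × A × Δh = 4.1 × 10^-5 × 1.67 × 10^6 × 43 = 2944 m³
Q = 5360 m³/yr = 14.68 m³/d
t = ΔV / Q = 2944 m³ / 14.68 m³/d = 200.5 d
t = 200.5 d ≈ 6.683 months

t ≈ 6.68 months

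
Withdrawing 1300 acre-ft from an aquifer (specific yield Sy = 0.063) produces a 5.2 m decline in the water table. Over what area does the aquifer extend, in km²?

ΔV = 1300 acre-ft = 1.604 × 10^6 m³
A = ΔV / (Sy × Δh) = 1.604 × 10^6 / (0.063 × 5.2) = 4.895 × 10^6 m²
A = 4.895 × 10^6 m² = 4.895 km²

A ≈ 4.89 km²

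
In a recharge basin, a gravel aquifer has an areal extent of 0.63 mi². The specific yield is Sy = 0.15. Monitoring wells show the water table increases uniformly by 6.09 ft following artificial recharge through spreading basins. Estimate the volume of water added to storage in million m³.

A = 0.63 mi² = 1.632 × 10^6 m²
Δh = 6.09 ft = 1.856 m
ΔV = Sy × A × Δh = 0.15 × 1.632 × 10^6 m² × 1.856 m = 4.543 × 10^5 m³
ΔV = 4.543 × 10^5 m³ = 0.4543 million m³

ΔV ≈ 0.454 million m³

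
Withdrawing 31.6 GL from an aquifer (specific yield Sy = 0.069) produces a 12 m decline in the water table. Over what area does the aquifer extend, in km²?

ΔV = 31.6 GL = 3.16 × 10^7 m³
A = ΔV / (Sy × Δh) = 3.16 × 10^7 / (0.069 × 12) = 3.816 × 10^7 m²
A = 3.816 × 10^7 m² = 38.16 km²

A ≈ 38.2 km²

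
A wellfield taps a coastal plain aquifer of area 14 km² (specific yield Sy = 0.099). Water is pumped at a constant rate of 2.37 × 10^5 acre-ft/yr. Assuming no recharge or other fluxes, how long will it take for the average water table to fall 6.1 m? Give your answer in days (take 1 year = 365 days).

A = 14 km² = 1.4 × 10^7 m²
ΔV = Sy × A × Δh = 0.099 × 1.4 × 10^7 × 6.1 = 8.455 × 10^6 m³
Q = 2.37 × 10^5 acre-ft/yr = 8.009 × 10^5 m³/d
t = ΔV / Q = 8.455 × 10^6 m³ / 8.009 × 10^5 m³/d = 10.56 d

t ≈ 10.6 days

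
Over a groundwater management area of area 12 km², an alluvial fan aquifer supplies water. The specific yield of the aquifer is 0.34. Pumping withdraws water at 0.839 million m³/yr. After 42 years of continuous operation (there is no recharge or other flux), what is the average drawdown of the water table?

A = 12 km² = 1.2 × 10^7 m²
Q = 0.839 million m³/yr = 2299 m³/d
t = 42 years = 15330 d
ΔV = Q × t = 2299 m³/d × 15330 d = 3.524 × 10^7 m³
Δh = ΔV / (Sy × A) = 3.524 × 10^7 / (0.34 × 1.2 × 10^7) = 8.637 m

Δh ≈ 8.64 m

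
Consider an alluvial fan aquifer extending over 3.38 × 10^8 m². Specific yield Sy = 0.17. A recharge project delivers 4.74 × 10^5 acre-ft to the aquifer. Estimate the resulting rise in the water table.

Δh ≈ 10.2 m

ΔV = 4.74 × 10^5 acre-ft = 5.847 × 10^8 m³
Δh = ΔV / (Sy × A) = 5.847 × 10^8 m³ / (0.17 × 3.38 × 10^8 m²) = 10.18 m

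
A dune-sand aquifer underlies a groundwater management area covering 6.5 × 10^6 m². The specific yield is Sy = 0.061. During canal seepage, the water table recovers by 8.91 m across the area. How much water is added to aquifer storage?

ΔV = Sy × A × Δh = 0.061 × 6.5 × 10^6 m² × 8.91 m = 3.533 × 10^6 m³

ΔV ≈ 3.53 × 10^6 m³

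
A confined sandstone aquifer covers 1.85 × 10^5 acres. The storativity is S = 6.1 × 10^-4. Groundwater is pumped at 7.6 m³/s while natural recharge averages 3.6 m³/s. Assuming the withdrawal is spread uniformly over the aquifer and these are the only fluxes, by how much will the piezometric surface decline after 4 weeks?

A = 1.85 × 10^5 acres = 7.487 × 10^8 m²
Net abstraction = 7.6 − 3.6 = 4 m³/s
Q_net = 4 m³/s = 3.456 × 10^5 m³/d
t = 4 weeks = 28 d
ΔV = Q × t = 3.456 × 10^5 m³/d × 28 d = 9.677 × 10^6 m³
Δh = ΔV / (S × A) = 9.677 × 10^6 / (6.1 × 10^-4 × 7.487 × 10^8) = 21.19 m

Δh ≈ 21.2 m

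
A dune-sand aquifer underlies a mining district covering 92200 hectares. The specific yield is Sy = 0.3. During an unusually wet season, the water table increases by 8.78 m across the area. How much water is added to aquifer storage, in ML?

ΔV ≈ 2.43 × 10^6 ML

A = 92200 hectares = 9.22 × 10^8 m²
ΔV = Sy × A × Δh = 0.3 × 9.22 × 10^8 m² × 8.78 m = 2.429 × 10^9 m³
ΔV = 2.429 × 10^9 m³ = 2.429 × 10^6 ML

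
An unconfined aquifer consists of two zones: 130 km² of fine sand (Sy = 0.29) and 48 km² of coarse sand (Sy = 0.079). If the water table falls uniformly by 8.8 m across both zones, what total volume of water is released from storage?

ΔV ≈ 3.65 × 10^8 m³

A₁ = 130 km² = 1.3 × 10^8 m²; A₂ = 48 km² = 4.8 × 10^7 m²
ΔV₁ = 0.29 × 1.3 × 10^8 × 8.8 = 3.318 × 10^8 m³
ΔV₂ = 0.079 × 4.8 × 10^7 × 8.8 = 3.337 × 10^7 m³
ΔV = ΔV₁ + ΔV₂ = 3.651 × 10^8 m³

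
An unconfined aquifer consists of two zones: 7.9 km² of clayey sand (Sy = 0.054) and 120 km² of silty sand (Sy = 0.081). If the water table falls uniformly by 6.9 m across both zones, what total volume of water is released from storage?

A₁ = 7.9 km² = 7.9 × 10^6 m²; A₂ = 120 km² = 1.2 × 10^8 m²
ΔV₁ = 0.054 × 7.9 × 10^6 × 6.9 = 2.944 × 10^6 m³
ΔV₂ = 0.081 × 1.2 × 10^8 × 6.9 = 6.707 × 10^7 m³
ΔV = ΔV₁ + ΔV₂ = 7.001 × 10^7 m³

ΔV ≈ 7 × 10^7 m³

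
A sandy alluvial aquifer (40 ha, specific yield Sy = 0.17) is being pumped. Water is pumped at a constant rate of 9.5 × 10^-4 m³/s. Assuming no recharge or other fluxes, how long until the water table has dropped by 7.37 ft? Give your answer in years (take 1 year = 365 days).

A = 40 ha = 4 × 10^5 m²
Δh = 7.37 ft = 2.246 m
ΔV = Sy × A × Δh = 0.17 × 4 × 10^5 × 2.246 = 1.528 × 10^5 m³
Q = 9.5 × 10^-4 m³/s = 82.08 m³/d
t = ΔV / Q = 1.528 × 10^5 m³ / 82.08 m³/d = 1861 d
t = 1861 d ≈ 5.099 years

t ≈ 5.1 years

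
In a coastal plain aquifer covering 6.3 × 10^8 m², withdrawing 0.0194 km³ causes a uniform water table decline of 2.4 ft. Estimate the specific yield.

Δh = 2.4 ft = 0.7315 m
ΔV = 0.0194 km³ = 1.94 × 10^7 m³
Sy = ΔV / (A × Δh) = 1.94 × 10^7 m³ / (6.3 × 10^8 m² × 0.7315 m) = 0.0421

Sy ≈ 0.042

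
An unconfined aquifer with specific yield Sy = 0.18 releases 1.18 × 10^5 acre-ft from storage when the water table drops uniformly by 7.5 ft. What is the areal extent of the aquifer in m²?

Δh = 7.5 ft = 2.286 m
ΔV = 1.18 × 10^5 acre-ft = 1.456 × 10^8 m³
A = ΔV / (Sy × Δh) = 1.456 × 10^8 / (0.18 × 2.286) = 3.537 × 10^8 m²

A ≈ 3.54 × 10^8 m²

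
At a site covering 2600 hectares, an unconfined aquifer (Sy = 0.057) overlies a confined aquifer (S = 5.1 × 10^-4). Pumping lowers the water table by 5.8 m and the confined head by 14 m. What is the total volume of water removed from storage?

ΔV ≈ 8.78 × 10^6 m³

A = 2600 hectares = 2.6 × 10^7 m²
Unconfined: ΔV_u = Sy × A × Δh_u = 0.057 × 2.6 × 10^7 × 5.8 = 8.596 × 10^6 m³
Confined: ΔV_c = S × A × Δh_c = 5.1 × 10^-4 × 2.6 × 10^7 × 14 = 1.856 × 10^5 m³
Total ΔV = 8.596 × 10^6 + 1.856 × 10^5 = 8.781 × 10^6 m³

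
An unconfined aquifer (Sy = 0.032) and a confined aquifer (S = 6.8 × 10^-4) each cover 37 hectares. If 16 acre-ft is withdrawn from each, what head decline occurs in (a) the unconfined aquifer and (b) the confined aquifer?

A = 37 hectares = 3.7 × 10^5 m²
ΔV = 16 acre-ft = 19740 m³
Unconfined: Δh_u = ΔV/(Sy·A) = 19740/(0.032 × 3.7 × 10^5) = 1.667 m
Confined: Δh_c = ΔV/(S·A) = 19740/(6.8 × 10^-4 × 3.7 × 10^5) = 78.44 m

Δh_u ≈ 1.67 m; Δh_c ≈ 78.4 m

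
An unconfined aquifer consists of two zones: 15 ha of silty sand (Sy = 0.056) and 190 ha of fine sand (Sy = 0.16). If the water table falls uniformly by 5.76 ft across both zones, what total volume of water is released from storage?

ΔV ≈ 5.48 × 10^5 m³

A₁ = 15 ha = 1.5 × 10^5 m²; A₂ = 190 ha = 1.9 × 10^6 m²
Δh = 5.76 ft = 1.756 m
ΔV₁ = 0.056 × 1.5 × 10^5 × 1.756 = 14750 m³
ΔV₂ = 0.16 × 1.9 × 10^6 × 1.756 = 5.337 × 10^5 m³
ΔV = ΔV₁ + ΔV₂ = 5.485 × 10^5 m³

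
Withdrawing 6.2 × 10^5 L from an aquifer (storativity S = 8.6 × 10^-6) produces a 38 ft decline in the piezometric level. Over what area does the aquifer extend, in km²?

Δh = 38 ft = 11.58 m
ΔV = 6.2 × 10^5 L = 620 m³
A = ΔV / (S × Δh) = 620 / (8.6 × 10^-6 × 11.58) = 6.224 × 10^6 m²
A = 6.224 × 10^6 m² = 6.224 km²

A ≈ 6.22 km²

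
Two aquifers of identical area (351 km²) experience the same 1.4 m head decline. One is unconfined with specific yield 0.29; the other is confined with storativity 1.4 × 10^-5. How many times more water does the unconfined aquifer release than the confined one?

ΔV_u / ΔV_c ≈ 20700

A = 351 km² = 3.51 × 10^8 m²
Unconfined: ΔV_u = Sy × A × Δh = 0.29 × 3.51 × 10^8 × 1.4 = 1.425 × 10^8 m³
Confined: ΔV_c = S × A × Δh = 1.4 × 10^-5 × 3.51 × 10^8 × 1.4 = 6880 m³
Ratio = ΔV_u / ΔV_c = Sy / S = 0.29 / 1.4 × 10^-5 = 20710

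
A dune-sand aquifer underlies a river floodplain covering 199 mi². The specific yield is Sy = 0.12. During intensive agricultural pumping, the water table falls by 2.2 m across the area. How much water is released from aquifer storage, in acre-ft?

A = 199 mi² = 5.154 × 10^8 m²
ΔV = Sy × A × Δh = 0.12 × 5.154 × 10^8 m² × 2.2 m = 1.361 × 10^8 m³
ΔV = 1.361 × 10^8 m³ = 1.103 × 10^5 acre-ft

ΔV ≈ 1.1 × 10^5 acre-ft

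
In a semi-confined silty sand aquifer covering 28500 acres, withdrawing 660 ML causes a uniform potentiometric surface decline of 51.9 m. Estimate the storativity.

S ≈ 1.1 × 10^-4

A = 28500 acres = 1.153 × 10^8 m²
ΔV = 660 ML = 6.6 × 10^5 m³
S = ΔV / (A × Δh) = 6.6 × 10^5 m³ / (1.153 × 10^8 m² × 51.9 m) = 1.103 × 10^-4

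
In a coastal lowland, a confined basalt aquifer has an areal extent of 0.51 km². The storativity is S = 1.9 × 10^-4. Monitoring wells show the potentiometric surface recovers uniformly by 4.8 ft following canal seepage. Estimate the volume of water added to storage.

ΔV ≈ 142 m³

A = 0.51 km² = 5.1 × 10^5 m²
Δh = 4.8 ft = 1.463 m
ΔV = S × A × Δh = 1.9 × 10^-4 × 5.1 × 10^5 m² × 1.463 m = 141.8 m³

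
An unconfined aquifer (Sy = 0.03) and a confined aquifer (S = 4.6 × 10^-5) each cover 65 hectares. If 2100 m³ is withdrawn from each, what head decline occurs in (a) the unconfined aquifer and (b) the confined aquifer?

A = 65 hectares = 6.5 × 10^5 m²
Unconfined: Δh_u = ΔV/(Sy·A) = 2100/(0.03 × 6.5 × 10^5) = 0.1077 m
Confined: Δh_c = ΔV/(S·A) = 2100/(4.6 × 10^-5 × 6.5 × 10^5) = 70.23 m

Δh_u ≈ 0.108 m; Δh_c ≈ 70.2 m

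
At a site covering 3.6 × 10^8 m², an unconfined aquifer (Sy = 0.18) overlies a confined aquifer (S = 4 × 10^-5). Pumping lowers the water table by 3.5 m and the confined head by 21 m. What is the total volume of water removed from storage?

ΔV ≈ 2.27 × 10^8 m³

Unconfined: ΔV_u = Sy × A × Δh_u = 0.18 × 3.6 × 10^8 × 3.5 = 2.268 × 10^8 m³
Confined: ΔV_c = S × A × Δh_c = 4 × 10^-5 × 3.6 × 10^8 × 21 = 3.024 × 10^5 m³
Total ΔV = 2.268 × 10^8 + 3.024 × 10^5 = 2.271 × 10^8 m³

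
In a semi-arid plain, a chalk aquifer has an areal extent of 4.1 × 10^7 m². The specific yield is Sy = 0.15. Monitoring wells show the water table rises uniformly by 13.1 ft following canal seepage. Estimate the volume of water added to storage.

ΔV ≈ 2.46 × 10^7 m³

Δh = 13.1 ft = 3.993 m
ΔV = Sy × A × Δh = 0.15 × 4.1 × 10^7 m² × 3.993 m = 2.456 × 10^7 m³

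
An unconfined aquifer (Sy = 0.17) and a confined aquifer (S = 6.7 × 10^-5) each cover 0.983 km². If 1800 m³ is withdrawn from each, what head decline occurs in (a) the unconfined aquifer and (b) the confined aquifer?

Δh_u ≈ 0.0108 m; Δh_c ≈ 27.3 m

A = 0.983 km² = 9.83 × 10^5 m²
Unconfined: Δh_u = ΔV/(Sy·A) = 1800/(0.17 × 9.83 × 10^5) = 0.01077 m
Confined: Δh_c = ΔV/(S·A) = 1800/(6.7 × 10^-5 × 9.83 × 10^5) = 27.33 m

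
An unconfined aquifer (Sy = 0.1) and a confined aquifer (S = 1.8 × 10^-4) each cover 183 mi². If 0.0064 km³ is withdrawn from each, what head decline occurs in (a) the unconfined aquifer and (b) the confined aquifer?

Δh_u ≈ 0.135 m; Δh_c ≈ 75 m

A = 183 mi² = 4.74 × 10^8 m²
ΔV = 0.0064 km³ = 6.4 × 10^6 m³
Unconfined: Δh_u = ΔV/(Sy·A) = 6.4 × 10^6/(0.1 × 4.74 × 10^8) = 0.135 m
Confined: Δh_c = ΔV/(S·A) = 6.4 × 10^6/(1.8 × 10^-4 × 4.74 × 10^8) = 75.02 m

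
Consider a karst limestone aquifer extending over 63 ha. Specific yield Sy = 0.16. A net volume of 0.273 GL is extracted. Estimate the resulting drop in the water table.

A = 63 ha = 6.3 × 10^5 m²
ΔV = 0.273 GL = 2.73 × 10^5 m³
Δh = ΔV / (Sy × A) = 2.73 × 10^5 m³ / (0.16 × 6.3 × 10^5 m²) = 2.708 m

Δh ≈ 2.71 m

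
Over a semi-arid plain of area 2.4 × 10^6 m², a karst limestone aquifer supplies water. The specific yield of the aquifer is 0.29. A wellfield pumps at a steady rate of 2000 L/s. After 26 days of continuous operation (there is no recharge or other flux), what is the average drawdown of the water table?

Q = 2000 L/s = 1.728 × 10^5 m³/d
ΔV = Q × t = 1.728 × 10^5 m³/d × 26 d = 4.493 × 10^6 m³
Δh = ΔV / (Sy × A) = 4.493 × 10^6 / (0.29 × 2.4 × 10^6) = 6.455 m

Δh ≈ 6.46 m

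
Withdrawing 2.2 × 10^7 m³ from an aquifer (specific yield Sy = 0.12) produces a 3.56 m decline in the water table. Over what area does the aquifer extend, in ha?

A = ΔV / (Sy × Δh) = 2.2 × 10^7 / (0.12 × 3.56) = 5.15 × 10^7 m²
A = 5.15 × 10^7 m² = 5150 ha

A ≈ 5150 ha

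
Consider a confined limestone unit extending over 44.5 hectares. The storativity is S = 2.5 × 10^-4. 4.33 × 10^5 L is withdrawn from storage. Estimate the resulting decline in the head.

Δh ≈ 3.89 m

A = 44.5 hectares = 4.45 × 10^5 m²
ΔV = 4.33 × 10^5 L = 433 m³
Δh = ΔV / (S × A) = 433 m³ / (2.5 × 10^-4 × 4.45 × 10^5 m²) = 3.892 m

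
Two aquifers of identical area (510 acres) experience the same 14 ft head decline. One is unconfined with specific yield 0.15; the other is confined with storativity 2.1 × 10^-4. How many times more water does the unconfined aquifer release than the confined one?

A = 510 acres = 2.064 × 10^6 m²
Δh = 14 ft = 4.267 m
Unconfined: ΔV_u = Sy × A × Δh = 0.15 × 2.064 × 10^6 × 4.267 = 1.321 × 10^6 m³
Confined: ΔV_c = S × A × Δh = 2.1 × 10^-4 × 2.064 × 10^6 × 4.267 = 1849 m³
Ratio = ΔV_u / ΔV_c = Sy / S = 0.15 / 2.1 × 10^-4 = 714.3

ΔV_u / ΔV_c ≈ 714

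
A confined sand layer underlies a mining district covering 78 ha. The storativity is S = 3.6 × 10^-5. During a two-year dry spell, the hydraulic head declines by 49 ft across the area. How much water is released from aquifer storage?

A = 78 ha = 7.8 × 10^5 m²
Δh = 49 ft = 14.94 m
ΔV = S × A × Δh = 3.6 × 10^-5 × 7.8 × 10^5 m² × 14.94 m = 419.4 m³

ΔV ≈ 419 m³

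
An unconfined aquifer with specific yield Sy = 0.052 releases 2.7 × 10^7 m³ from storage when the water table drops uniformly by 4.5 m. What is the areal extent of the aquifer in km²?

A ≈ 115 km²

A = ΔV / (Sy × Δh) = 2.7 × 10^7 / (0.052 × 4.5) = 1.154 × 10^8 m²
A = 1.154 × 10^8 m² = 115.4 km²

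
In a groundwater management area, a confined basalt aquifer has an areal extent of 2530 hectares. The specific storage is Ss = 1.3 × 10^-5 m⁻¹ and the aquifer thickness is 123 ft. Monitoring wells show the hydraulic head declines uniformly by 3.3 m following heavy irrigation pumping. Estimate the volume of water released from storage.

ΔV ≈ 40700 m³

b = 123 ft = 37.49 m
S = Ss × b = 1.3 × 10^-5 m⁻¹ × 37.49 m = 4.874 × 10^-4
A = 2530 hectares = 2.53 × 10^7 m²
ΔV = S × A × Δh = 4.874 × 10^-4 × 2.53 × 10^7 m² × 3.3 m = 40690 m³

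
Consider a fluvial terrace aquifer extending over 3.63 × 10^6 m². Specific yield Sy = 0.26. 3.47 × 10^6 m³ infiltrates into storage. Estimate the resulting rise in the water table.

Δh = ΔV / (Sy × A) = 3.47 × 10^6 m³ / (0.26 × 3.63 × 10^6 m²) = 3.677 m

Δh ≈ 3.68 m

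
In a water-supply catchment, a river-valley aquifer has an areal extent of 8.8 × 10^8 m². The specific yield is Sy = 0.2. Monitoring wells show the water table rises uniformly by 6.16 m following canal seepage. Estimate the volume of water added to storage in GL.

ΔV = Sy × A × Δh = 0.2 × 8.8 × 10^8 m² × 6.16 m = 1.084 × 10^9 m³
ΔV = 1.084 × 10^9 m³ = 1084 GL

ΔV ≈ 1080 GL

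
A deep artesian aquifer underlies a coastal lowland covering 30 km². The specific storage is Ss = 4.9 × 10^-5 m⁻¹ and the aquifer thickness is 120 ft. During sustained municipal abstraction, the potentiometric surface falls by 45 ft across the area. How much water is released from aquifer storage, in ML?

b = 120 ft = 36.58 m
S = Ss × b = 4.9 × 10^-5 m⁻¹ × 36.58 m = 1.792 × 10^-3
A = 30 km² = 3 × 10^7 m²
Δh = 45 ft = 13.72 m
ΔV = S × A × Δh = 0.001792 × 3 × 10^7 m² × 13.72 m = 7.375 × 10^5 m³
ΔV = 7.375 × 10^5 m³ = 737.5 ML

ΔV ≈ 737 ML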